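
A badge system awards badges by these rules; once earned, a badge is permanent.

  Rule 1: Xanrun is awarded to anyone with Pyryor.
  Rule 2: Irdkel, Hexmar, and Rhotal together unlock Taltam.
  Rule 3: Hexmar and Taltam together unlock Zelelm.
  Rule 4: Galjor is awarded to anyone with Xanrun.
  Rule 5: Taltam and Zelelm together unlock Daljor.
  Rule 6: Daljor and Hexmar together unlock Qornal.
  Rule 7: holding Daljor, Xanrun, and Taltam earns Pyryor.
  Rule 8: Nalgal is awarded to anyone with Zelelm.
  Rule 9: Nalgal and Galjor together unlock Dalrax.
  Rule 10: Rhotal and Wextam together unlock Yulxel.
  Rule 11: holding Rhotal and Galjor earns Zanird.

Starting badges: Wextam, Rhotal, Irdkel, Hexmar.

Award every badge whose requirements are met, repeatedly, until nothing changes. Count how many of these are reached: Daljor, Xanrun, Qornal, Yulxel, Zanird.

With Rhotal and Wextam, Yulxel is earned (Rule 10).
With Irdkel, Hexmar, and Rhotal, Taltam is earned (Rule 2).
With Hexmar and Taltam, Zelelm is earned (Rule 3).
With Taltam and Zelelm, Daljor is earned (Rule 5).
With Daljor and Hexmar, Qornal is earned (Rule 6).
Daljor: reached.
Xanrun would need Pyryor (Rule 1), but Pyryor is never earned.
Qornal: reached.
Yulxel: reached.
Zanird would need Rhotal and Galjor (Rule 11), but Galjor is never earned.
Reached: Daljor, Qornal, and Yulxel — 3 of the 5.

3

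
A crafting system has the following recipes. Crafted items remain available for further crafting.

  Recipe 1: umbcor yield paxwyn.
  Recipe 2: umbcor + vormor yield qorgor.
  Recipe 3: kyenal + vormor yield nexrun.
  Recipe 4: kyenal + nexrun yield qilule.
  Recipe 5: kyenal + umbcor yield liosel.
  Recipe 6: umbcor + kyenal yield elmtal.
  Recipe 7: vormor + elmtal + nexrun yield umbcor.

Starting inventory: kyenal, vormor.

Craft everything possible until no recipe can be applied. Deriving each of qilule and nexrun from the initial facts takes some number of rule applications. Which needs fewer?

nexrun

nexrun: kyenal + vormor → nexrun (Recipe 3). [1 rule application]
qilule: kyenal + vormor → nexrun (Recipe 3). Using Recipe 4, kyenal and nexrun make qilule. [2 rule applications]
nexrun needs fewer.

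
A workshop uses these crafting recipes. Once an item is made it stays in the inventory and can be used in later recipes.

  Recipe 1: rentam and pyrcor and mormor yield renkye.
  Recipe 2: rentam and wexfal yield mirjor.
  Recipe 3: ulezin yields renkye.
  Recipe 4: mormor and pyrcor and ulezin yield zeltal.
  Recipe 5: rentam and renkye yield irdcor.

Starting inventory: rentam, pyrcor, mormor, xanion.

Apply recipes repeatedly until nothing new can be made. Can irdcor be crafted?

Using Recipe 1, rentam, pyrcor, and mormor make renkye.
rentam and renkye → irdcor (Recipe 5).

Yes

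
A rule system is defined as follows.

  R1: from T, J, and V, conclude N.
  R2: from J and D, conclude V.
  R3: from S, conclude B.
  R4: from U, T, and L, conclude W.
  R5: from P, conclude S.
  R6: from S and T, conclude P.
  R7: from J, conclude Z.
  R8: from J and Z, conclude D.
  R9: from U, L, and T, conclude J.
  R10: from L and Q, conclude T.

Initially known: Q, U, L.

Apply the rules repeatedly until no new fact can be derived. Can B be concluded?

No

B would need S (R3), but S is never established.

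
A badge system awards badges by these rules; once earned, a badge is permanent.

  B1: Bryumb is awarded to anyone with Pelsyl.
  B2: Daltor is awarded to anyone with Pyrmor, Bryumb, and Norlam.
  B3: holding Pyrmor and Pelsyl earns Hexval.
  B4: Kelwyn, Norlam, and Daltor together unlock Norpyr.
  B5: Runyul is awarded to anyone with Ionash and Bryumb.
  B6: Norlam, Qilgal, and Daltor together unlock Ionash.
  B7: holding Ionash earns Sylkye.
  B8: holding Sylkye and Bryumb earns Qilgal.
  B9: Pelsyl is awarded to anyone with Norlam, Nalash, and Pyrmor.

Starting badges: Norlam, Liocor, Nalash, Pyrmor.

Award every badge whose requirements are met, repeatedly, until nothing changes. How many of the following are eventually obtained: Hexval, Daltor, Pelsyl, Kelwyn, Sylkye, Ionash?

3

With Norlam, Nalash, and Pyrmor, Pelsyl is earned (B9).
With Pyrmor and Pelsyl, Hexval is earned (B3).
With Pelsyl, Bryumb is earned (B1).
With Pyrmor, Bryumb, and Norlam, Daltor is earned (B2).
Hexval: reached.
Daltor: reached.
Pelsyl: reached.
No rule produces Kelwyn, and it is not given.
Sylkye would need Ionash (B7), but Ionash is never earned.
Ionash would need Norlam, Qilgal, and Daltor (B6), but Qilgal is never earned.
Reached: Hexval, Daltor, and Pelsyl — 3 of the 6.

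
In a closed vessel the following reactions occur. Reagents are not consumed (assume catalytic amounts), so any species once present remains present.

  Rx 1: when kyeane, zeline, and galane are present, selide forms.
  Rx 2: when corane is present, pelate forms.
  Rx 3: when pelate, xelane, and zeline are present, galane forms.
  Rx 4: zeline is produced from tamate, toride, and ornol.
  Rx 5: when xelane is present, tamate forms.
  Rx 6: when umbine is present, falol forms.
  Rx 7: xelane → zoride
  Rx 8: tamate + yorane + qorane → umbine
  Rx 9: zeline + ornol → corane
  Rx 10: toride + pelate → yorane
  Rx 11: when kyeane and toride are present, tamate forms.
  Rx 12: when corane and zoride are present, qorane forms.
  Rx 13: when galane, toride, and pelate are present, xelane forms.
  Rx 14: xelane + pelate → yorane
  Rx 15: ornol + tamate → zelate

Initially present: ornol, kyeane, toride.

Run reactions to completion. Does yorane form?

Yes

kyeane and toride present → tamate forms (Rx 11).
tamate, toride, and ornol present → zeline forms (Rx 4).
zeline and ornol present → corane forms (Rx 9).
corane present → pelate forms (Rx 2).
toride and pelate present → yorane forms (Rx 10).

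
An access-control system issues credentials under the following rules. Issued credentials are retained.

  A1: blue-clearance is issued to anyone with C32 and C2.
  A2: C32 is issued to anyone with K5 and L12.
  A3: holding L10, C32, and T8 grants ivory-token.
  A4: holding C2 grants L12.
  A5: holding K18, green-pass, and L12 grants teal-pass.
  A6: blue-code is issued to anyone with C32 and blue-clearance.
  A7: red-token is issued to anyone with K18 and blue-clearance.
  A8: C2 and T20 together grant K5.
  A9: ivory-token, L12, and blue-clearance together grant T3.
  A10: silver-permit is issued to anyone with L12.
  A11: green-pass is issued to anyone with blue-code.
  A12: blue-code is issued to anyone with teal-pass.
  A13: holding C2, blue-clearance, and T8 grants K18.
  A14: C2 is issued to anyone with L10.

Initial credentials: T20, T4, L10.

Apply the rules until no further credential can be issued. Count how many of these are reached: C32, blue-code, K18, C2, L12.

4

Holding L10 grants C2 (A14).
Holding C2 and T20 grants K5 (A8).
Holding C2 grants L12 (A4).
Holding K5 and L12 grants C32 (A2).
Holding C32 and C2 grants blue-clearance (A1).
Holding C32 and blue-clearance grants blue-code (A6).
C32: reached.
blue-code: reached.
K18 would need C2, blue-clearance, and T8 (A13), but T8 is never granted.
C2: reached.
L12: reached.
Reached: C32, blue-code, C2, and L12 — 4 of the 5.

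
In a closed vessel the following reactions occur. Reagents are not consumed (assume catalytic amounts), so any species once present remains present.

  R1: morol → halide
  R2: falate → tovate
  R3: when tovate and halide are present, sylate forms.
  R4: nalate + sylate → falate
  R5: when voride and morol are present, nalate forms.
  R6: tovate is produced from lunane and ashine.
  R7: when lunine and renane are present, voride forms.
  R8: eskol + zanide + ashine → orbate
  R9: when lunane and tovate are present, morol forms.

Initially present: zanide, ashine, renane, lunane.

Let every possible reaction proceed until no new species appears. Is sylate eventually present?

lunane and ashine present → tovate forms (R6).
lunane and tovate present → morol forms (R9).
morol present → halide forms (R1).
tovate and halide present → sylate forms (R3).

Yes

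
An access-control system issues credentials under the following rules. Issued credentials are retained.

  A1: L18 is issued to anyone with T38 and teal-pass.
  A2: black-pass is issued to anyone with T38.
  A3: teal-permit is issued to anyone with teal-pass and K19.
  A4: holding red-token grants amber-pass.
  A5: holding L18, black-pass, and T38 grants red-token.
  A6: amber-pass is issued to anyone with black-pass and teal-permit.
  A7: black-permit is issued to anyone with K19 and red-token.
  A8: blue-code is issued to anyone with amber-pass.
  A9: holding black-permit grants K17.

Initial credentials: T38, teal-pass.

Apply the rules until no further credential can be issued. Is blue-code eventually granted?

Yes

Holding T38 and teal-pass grants L18 (A1).
Holding T38 grants black-pass (A2).
Holding L18, black-pass, and T38 grants red-token (A5).
Holding red-token grants amber-pass (A4).
Holding amber-pass grants blue-code (A8).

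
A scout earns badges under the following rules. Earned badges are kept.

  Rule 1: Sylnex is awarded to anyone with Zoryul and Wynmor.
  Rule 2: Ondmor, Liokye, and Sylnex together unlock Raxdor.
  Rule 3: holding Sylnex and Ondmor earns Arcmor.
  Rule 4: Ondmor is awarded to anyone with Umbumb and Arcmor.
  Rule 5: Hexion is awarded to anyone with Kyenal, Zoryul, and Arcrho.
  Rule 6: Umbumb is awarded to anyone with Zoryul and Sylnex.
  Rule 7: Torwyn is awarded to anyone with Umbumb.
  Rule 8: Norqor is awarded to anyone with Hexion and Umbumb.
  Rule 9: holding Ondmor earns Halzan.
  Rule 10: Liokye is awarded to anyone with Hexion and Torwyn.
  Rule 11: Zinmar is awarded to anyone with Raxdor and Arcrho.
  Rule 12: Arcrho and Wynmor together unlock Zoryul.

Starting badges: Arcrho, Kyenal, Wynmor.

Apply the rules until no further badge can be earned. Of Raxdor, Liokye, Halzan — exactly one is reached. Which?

With Arcrho and Wynmor, Zoryul is earned (Rule 12).
With Kyenal, Zoryul, and Arcrho, Hexion is earned (Rule 5).
With Zoryul and Wynmor, Sylnex is earned (Rule 1).
With Zoryul and Sylnex, Umbumb is earned (Rule 6).
With Umbumb, Torwyn is earned (Rule 7).
With Hexion and Torwyn, Liokye is earned (Rule 10).
Raxdor would need Ondmor, Liokye, and Sylnex (Rule 2), but Ondmor is never earned. Halzan would need Ondmor (Rule 9), but Ondmor is never earned.

Liokye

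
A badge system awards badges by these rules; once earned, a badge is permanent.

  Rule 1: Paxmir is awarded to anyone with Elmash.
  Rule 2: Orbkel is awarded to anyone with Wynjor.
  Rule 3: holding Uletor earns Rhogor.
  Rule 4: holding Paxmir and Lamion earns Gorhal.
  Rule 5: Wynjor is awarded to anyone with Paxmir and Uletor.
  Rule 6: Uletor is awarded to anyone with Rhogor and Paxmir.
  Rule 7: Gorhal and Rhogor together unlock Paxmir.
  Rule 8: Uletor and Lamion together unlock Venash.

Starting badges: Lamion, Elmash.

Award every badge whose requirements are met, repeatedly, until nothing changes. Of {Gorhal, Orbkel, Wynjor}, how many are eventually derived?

1

With Elmash, Paxmir is earned (Rule 1).
With Paxmir and Lamion, Gorhal is earned (Rule 4).
Gorhal: reached.
Orbkel would need Wynjor (Rule 2), but Wynjor is never earned.
Wynjor would need Paxmir and Uletor (Rule 5), but Uletor is never earned.
Reached: Gorhal — 1 of the 3.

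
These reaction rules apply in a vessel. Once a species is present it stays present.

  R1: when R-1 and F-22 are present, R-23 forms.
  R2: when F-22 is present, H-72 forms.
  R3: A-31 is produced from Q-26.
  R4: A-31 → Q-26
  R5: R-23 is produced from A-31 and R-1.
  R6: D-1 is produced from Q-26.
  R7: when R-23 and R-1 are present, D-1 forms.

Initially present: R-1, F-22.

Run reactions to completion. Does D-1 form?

Yes

R-1 and F-22 present → R-23 forms (R1).
R-23 and R-1 present → D-1 forms (R7).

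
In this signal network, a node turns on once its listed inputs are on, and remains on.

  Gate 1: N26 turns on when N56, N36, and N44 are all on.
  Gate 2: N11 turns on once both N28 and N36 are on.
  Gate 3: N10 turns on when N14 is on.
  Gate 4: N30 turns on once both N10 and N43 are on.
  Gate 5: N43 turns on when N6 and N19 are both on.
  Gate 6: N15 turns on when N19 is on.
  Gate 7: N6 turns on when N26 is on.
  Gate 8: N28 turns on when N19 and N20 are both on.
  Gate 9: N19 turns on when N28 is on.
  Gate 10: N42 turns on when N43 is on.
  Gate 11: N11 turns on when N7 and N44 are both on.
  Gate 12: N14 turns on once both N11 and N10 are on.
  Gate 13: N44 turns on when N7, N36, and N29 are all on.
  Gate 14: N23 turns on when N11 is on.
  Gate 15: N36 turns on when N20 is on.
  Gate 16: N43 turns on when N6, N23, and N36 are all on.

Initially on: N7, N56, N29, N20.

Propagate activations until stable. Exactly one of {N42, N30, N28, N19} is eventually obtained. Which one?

N20 is on, so N36 turns on (Gate 15).
Gate 13: N7, N36, and N29 on → N44 on.
N56, N36, and N44 are on, so N26 turns on (Gate 1).
N7 and N44 are on, so N11 turns on (Gate 11).
Gate 7: N26 on → N6 on.
N11 is on, so N23 turns on (Gate 14).
Gate 16: N6, N23, and N36 on → N43 on.
N43 is on, so N42 turns on (Gate 10).
N30 would need N10 and N43 (Gate 4), but N10 never turns on. N19 would need N28 (Gate 9), but N28 never turns on. N28 would need N19 and N20 (Gate 8), but N19 never turns on.

N42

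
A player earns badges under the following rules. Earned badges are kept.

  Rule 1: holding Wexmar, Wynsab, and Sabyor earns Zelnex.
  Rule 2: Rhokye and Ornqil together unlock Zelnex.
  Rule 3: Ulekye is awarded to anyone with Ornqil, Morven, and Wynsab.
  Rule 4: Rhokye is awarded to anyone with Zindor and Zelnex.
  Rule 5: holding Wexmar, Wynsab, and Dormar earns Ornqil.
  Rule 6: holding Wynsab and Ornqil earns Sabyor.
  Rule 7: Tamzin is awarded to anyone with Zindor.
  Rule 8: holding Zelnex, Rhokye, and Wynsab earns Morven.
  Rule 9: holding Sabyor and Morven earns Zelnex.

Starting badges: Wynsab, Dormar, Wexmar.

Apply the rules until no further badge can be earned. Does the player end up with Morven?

No

Morven would need Zelnex, Rhokye, and Wynsab (Rule 8), but Rhokye is never earned.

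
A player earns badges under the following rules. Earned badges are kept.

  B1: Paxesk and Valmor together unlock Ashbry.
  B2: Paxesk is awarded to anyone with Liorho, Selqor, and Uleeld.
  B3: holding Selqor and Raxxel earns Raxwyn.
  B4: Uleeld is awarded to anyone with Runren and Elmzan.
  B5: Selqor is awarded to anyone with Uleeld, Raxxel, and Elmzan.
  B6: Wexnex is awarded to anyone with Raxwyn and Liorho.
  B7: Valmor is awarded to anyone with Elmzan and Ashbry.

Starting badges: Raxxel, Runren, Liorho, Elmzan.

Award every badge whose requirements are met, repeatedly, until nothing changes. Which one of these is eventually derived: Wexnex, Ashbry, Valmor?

With Runren and Elmzan, Uleeld is earned (B4).
With Uleeld, Raxxel, and Elmzan, Selqor is earned (B5).
With Selqor and Raxxel, Raxwyn is earned (B3).
With Raxwyn and Liorho, Wexnex is earned (B6).
Ashbry would need Paxesk and Valmor (B1), but Valmor is never earned. Valmor would need Elmzan and Ashbry (B7), but Ashbry is never earned.

Wexnex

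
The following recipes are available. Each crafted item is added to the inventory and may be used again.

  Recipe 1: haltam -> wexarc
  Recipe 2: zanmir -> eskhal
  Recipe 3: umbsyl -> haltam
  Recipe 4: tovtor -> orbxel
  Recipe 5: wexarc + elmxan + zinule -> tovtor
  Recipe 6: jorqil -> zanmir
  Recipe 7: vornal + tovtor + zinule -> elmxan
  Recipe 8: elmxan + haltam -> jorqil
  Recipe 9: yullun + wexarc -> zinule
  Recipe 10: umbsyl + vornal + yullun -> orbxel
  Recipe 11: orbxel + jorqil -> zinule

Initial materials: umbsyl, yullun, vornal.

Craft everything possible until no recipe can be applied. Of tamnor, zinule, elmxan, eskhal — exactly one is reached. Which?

umbsyl -> haltam (Recipe 3).
Using Recipe 1, haltam makes wexarc.
yullun + wexarc -> zinule (Recipe 9).
elmxan would need vornal, tovtor, and zinule (Recipe 7), but tovtor is never obtained. No rule produces tamnor, and it is not given. eskhal would need zanmir (Recipe 2), but zanmir is never obtained.

zinule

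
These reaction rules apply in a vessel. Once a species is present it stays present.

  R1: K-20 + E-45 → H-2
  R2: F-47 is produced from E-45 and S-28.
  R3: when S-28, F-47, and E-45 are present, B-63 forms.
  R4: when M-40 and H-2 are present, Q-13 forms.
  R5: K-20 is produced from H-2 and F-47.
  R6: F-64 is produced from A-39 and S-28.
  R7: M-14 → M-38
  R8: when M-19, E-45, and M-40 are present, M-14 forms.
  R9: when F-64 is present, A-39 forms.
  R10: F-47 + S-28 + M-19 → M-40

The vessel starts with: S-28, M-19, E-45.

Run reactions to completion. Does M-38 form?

E-45 and S-28 present → F-47 forms (R2).
F-47, S-28, and M-19 present → M-40 forms (R10).
M-19, E-45, and M-40 present → M-14 forms (R8).
M-14 present → M-38 forms (R7).

Yes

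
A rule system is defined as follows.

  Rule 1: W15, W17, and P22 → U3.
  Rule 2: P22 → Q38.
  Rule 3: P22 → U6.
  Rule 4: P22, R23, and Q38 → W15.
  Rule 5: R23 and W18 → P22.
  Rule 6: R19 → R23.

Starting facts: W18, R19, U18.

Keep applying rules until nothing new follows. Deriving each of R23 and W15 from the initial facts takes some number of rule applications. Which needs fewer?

R23: From R19, Rule 6 gives R23. [1 rule application]
W15: R19 holds, so R23 follows (Rule 6). From R23 and W18, Rule 5 gives P22. From P22, Rule 2 gives Q38. From P22, R23, and Q38, Rule 4 gives W15. [4 rule applications]
R23 needs fewer.

R23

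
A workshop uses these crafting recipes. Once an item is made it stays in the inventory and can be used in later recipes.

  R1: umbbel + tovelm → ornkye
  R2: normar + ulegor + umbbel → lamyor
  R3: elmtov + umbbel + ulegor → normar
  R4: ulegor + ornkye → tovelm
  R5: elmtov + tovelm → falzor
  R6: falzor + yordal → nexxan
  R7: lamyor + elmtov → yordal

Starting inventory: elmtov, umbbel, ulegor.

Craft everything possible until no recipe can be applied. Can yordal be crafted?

Yes

Using R3, elmtov, umbbel, and ulegor make normar.
Using R2, normar, ulegor, and umbbel make lamyor.
Using R7, lamyor and elmtov make yordal.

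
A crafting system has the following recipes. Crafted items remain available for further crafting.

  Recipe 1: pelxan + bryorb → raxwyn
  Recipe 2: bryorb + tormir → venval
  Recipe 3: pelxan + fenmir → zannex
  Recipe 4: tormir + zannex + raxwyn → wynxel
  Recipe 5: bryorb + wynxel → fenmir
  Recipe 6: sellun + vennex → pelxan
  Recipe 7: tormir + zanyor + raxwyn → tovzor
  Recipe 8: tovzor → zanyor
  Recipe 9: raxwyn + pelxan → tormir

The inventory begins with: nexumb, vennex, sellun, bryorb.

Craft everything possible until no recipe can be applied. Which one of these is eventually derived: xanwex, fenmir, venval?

sellun + vennex → pelxan (Recipe 6).
Using Recipe 1, pelxan and bryorb make raxwyn.
Using Recipe 9, raxwyn and pelxan make tormir.
bryorb + tormir → venval (Recipe 2).
No rule produces xanwex, and it is not given. fenmir would need bryorb and wynxel (Recipe 5), but wynxel is never obtained.

venval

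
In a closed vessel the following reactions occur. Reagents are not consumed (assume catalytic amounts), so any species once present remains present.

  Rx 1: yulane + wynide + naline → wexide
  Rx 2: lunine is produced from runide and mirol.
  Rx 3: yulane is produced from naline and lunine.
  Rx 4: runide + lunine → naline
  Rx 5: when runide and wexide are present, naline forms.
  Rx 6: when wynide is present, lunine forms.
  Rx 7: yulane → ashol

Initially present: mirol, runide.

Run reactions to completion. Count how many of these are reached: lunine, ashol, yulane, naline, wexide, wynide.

4

runide and mirol present → lunine forms (Rx 2).
runide and lunine present → naline forms (Rx 4).
naline and lunine present → yulane forms (Rx 3).
yulane present → ashol forms (Rx 7).
lunine: reached.
ashol: reached.
yulane: reached.
naline: reached.
wexide would need yulane, wynide, and naline (Rx 1), but wynide never forms.
No rule produces wynide, and it is not given.
Reached: lunine, ashol, yulane, and naline — 4 of the 6.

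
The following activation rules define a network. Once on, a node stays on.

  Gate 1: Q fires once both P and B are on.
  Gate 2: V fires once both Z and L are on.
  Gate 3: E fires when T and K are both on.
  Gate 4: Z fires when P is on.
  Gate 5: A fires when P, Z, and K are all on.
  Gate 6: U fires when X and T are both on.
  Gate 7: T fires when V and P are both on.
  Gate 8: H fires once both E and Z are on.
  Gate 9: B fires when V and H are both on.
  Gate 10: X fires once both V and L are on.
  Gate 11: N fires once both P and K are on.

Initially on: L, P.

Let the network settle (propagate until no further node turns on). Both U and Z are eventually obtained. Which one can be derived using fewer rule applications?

Z: Gate 4: P on → Z on. [1 rule application]
U: P is on, so Z fires (Gate 4). Gate 2: Z and L on → V on. V and L are on, so X fires (Gate 10). V and P are on, so T fires (Gate 7). X and T are on, so U fires (Gate 6). [5 rule applications]
Z needs fewer.

Z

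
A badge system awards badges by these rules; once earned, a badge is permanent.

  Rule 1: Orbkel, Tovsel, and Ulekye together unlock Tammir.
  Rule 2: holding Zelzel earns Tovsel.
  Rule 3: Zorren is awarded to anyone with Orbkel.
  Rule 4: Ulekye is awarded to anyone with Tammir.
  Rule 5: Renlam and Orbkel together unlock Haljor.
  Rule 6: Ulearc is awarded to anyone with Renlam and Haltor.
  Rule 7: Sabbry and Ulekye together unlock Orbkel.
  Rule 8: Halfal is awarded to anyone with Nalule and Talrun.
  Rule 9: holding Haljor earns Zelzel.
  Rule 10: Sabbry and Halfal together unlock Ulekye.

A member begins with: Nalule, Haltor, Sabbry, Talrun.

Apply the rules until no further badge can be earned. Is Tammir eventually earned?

Tammir would need Orbkel, Tovsel, and Ulekye (Rule 1), but Tovsel is never earned.

No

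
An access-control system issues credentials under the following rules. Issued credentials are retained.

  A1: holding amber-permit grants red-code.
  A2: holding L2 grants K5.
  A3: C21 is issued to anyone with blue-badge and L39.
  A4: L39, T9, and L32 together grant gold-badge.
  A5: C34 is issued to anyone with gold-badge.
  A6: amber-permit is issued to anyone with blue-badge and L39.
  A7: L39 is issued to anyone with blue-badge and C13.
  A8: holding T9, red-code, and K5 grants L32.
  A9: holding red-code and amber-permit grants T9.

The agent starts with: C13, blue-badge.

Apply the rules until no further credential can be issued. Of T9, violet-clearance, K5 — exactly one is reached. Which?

T9

Holding blue-badge and C13 grants L39 (A7).
Holding blue-badge and L39 grants amber-permit (A6).
Holding amber-permit grants red-code (A1).
Holding red-code and amber-permit grants T9 (A9).
K5 would need L2 (A2), but L2 is never granted. No rule produces violet-clearance, and it is not given.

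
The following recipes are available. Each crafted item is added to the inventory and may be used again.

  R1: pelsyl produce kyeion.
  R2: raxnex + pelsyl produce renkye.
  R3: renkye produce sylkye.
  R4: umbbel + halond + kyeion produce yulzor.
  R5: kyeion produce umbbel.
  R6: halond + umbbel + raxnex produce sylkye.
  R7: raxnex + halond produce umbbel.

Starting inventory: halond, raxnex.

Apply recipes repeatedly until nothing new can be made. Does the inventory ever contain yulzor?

yulzor would need umbbel, halond, and kyeion (R4), but kyeion is never obtained.

No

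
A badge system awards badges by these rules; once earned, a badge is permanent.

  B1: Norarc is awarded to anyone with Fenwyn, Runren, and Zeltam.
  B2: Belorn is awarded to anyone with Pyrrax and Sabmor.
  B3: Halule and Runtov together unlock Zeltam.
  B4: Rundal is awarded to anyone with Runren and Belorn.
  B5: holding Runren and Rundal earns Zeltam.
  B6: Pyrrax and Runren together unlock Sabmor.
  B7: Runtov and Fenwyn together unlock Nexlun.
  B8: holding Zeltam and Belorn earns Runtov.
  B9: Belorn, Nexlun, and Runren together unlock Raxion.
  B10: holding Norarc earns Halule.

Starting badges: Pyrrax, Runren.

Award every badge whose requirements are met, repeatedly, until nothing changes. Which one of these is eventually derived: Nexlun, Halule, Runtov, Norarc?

Runtov

With Pyrrax and Runren, Sabmor is earned (B6).
With Pyrrax and Sabmor, Belorn is earned (B2).
With Runren and Belorn, Rundal is earned (B4).
With Runren and Rundal, Zeltam is earned (B5).
With Zeltam and Belorn, Runtov is earned (B8).
Halule would need Norarc (B10), but Norarc is never earned. Nexlun would need Runtov and Fenwyn (B7), but Fenwyn is never earned. Norarc would need Fenwyn, Runren, and Zeltam (B1), but Fenwyn is never earned.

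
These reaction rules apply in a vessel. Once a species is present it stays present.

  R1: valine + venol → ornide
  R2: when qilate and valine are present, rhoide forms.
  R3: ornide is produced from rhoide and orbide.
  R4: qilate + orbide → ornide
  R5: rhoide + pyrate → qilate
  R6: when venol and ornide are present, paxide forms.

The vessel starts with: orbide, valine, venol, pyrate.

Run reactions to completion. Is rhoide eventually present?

rhoide would need qilate and valine (R2), but qilate never forms.

No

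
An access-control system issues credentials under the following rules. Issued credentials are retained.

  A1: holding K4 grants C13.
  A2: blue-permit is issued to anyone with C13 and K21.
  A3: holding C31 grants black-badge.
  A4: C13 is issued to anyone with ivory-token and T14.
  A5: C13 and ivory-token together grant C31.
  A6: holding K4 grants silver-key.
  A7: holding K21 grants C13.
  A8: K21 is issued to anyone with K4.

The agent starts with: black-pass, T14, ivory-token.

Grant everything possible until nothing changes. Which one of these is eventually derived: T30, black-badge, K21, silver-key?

black-badge

Holding ivory-token and T14 grants C13 (A4).
Holding C13 and ivory-token grants C31 (A5).
Holding C31 grants black-badge (A3).
silver-key would need K4 (A6), but K4 is never granted. No rule produces T30, and it is not given. K21 would need K4 (A8), but K4 is never granted.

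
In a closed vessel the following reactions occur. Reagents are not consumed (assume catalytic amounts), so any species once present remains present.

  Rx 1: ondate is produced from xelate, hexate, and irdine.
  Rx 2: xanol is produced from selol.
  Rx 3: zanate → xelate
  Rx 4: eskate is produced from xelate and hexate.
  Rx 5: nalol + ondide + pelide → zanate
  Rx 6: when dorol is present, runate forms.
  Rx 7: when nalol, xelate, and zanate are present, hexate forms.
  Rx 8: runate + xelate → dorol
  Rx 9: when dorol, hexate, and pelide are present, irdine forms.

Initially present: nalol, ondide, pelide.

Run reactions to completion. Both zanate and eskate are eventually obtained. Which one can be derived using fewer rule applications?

zanate: nalol, ondide, and pelide present → zanate forms (Rx 5). [1 rule application]
eskate: nalol, ondide, and pelide present → zanate forms (Rx 5). zanate present → xelate forms (Rx 3). nalol, xelate, and zanate present → hexate forms (Rx 7). xelate and hexate present → eskate forms (Rx 4). [4 rule applications]
zanate needs fewer.

zanate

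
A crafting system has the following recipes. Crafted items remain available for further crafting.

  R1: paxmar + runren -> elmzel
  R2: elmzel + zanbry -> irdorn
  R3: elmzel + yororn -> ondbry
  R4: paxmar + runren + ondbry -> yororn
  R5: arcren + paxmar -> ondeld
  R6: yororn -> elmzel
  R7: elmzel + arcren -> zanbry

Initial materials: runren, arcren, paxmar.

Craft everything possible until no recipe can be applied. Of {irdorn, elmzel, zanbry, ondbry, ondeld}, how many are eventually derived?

4

paxmar + runren -> elmzel (R1).
arcren + paxmar -> ondeld (R5).
elmzel + arcren -> zanbry (R7).
elmzel + zanbry -> irdorn (R2).
irdorn: reached.
elmzel: reached.
zanbry: reached.
ondbry would need elmzel and yororn (R3), but yororn is never obtained.
ondeld: reached.
Reached: irdorn, elmzel, zanbry, and ondeld — 4 of the 5.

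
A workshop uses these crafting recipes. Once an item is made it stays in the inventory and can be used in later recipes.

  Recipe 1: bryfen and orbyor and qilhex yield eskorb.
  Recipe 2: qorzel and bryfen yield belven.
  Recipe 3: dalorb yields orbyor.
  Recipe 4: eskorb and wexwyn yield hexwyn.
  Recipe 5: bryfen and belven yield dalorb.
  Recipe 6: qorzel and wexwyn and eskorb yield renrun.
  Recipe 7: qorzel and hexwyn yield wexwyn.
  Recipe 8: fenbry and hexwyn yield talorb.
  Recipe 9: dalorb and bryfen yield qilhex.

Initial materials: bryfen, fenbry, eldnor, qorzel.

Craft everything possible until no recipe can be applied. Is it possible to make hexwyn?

hexwyn would need eskorb and wexwyn (Recipe 4), but wexwyn is never obtained.

No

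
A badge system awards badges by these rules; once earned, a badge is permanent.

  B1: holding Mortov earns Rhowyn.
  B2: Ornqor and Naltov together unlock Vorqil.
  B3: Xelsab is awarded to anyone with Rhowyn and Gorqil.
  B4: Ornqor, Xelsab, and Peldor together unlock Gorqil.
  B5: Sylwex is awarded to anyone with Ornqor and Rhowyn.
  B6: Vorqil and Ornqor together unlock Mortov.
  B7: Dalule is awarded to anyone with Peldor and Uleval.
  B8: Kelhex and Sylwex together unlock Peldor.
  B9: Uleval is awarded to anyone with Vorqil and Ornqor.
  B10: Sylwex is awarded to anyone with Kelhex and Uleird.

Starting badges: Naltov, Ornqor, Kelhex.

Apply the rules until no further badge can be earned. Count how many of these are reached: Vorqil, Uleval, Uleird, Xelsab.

2

With Ornqor and Naltov, Vorqil is earned (B2).
With Vorqil and Ornqor, Uleval is earned (B9).
Vorqil: reached.
Uleval: reached.
No rule produces Uleird, and it is not given.
Xelsab would need Rhowyn and Gorqil (B3), but Gorqil is never earned.
Reached: Vorqil and Uleval — 2 of the 4.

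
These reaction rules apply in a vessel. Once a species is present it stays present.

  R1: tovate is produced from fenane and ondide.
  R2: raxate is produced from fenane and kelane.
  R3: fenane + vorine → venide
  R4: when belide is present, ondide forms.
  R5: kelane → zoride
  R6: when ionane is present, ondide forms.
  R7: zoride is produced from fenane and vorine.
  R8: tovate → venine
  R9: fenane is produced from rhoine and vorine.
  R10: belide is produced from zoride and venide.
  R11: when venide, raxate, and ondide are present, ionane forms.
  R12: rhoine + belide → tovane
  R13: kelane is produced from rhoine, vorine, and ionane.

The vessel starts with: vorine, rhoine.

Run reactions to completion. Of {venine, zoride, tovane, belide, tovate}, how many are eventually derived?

5

rhoine and vorine present → fenane forms (R9).
fenane and vorine present → venide forms (R3).
fenane and vorine present → zoride forms (R7).
zoride and venide present → belide forms (R10).
belide present → ondide forms (R4).
rhoine and belide present → tovane forms (R12).
fenane and ondide present → tovate forms (R1).
tovate present → venine forms (R8).
venine: reached.
zoride: reached.
tovane: reached.
belide: reached.
tovate: reached.
All 5 are reached.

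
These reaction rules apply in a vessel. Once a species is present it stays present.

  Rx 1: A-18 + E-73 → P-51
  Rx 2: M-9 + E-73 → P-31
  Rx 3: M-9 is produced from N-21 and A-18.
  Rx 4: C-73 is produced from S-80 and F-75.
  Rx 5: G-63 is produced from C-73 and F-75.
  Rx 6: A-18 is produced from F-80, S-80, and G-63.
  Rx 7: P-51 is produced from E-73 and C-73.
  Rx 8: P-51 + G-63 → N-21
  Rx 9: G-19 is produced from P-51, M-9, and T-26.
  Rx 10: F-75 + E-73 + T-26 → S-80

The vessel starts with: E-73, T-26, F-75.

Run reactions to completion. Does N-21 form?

Yes

F-75, E-73, and T-26 present → S-80 forms (Rx 10).
S-80 and F-75 present → C-73 forms (Rx 4).
C-73 and F-75 present → G-63 forms (Rx 5).
E-73 and C-73 present → P-51 forms (Rx 7).
P-51 and G-63 present → N-21 forms (Rx 8).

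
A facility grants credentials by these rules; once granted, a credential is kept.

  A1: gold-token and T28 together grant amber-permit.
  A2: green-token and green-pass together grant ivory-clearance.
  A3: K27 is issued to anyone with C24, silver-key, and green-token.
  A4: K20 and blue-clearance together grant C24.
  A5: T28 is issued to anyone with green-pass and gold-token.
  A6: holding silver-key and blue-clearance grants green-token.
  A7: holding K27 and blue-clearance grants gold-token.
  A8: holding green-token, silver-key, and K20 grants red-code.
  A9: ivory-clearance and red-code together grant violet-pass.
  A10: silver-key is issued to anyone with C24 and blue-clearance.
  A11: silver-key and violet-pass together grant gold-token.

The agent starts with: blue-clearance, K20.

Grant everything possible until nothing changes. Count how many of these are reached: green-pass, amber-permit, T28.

No rule produces green-pass, and it is not given.
amber-permit would need gold-token and T28 (A1), but T28 is never granted.
T28 would need green-pass and gold-token (A5), but green-pass is never granted.
None of the 3 are reached.

0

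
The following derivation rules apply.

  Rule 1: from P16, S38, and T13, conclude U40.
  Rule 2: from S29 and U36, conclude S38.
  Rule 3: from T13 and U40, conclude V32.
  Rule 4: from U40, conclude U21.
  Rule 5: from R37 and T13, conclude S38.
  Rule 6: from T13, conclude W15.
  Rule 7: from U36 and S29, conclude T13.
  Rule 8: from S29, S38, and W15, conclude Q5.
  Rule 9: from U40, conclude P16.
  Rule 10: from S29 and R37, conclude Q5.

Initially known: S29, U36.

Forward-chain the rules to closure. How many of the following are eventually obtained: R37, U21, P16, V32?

No rule produces R37, and it is not given.
U21 would need U40 (Rule 4), but U40 is never established.
P16 would need U40 (Rule 9), but U40 is never established.
V32 would need T13 and U40 (Rule 3), but U40 is never established.
None of the 4 are reached.

0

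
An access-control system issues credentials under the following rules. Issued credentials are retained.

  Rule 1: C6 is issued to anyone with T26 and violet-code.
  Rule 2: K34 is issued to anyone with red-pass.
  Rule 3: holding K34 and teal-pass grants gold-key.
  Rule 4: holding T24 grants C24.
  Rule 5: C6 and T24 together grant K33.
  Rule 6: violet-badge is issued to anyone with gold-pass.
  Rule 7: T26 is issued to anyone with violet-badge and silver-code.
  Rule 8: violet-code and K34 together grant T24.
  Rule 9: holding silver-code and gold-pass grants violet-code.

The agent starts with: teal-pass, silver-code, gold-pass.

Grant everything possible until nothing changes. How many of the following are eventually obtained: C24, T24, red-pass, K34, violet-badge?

1

Holding gold-pass grants violet-badge (Rule 6).
C24 would need T24 (Rule 4), but T24 is never granted.
T24 would need violet-code and K34 (Rule 8), but K34 is never granted.
No rule produces red-pass, and it is not given.
K34 would need red-pass (Rule 2), but red-pass is never granted.
violet-badge: reached.
Reached: violet-badge — 1 of the 5.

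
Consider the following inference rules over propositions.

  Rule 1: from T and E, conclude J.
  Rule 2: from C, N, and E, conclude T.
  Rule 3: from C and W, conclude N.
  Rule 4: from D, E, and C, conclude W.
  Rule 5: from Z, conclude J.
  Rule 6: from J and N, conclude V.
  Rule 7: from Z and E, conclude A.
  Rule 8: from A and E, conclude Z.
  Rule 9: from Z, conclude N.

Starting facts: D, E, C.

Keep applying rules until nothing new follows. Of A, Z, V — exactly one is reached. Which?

V

D, E, and C hold, so W follows (Rule 4).
C and W hold, so N follows (Rule 3).
From C, N, and E, Rule 2 gives T.
T and E hold, so J follows (Rule 1).
From J and N, Rule 6 gives V.
Z would need A and E (Rule 8), but A is never established. A would need Z and E (Rule 7), but Z is never established.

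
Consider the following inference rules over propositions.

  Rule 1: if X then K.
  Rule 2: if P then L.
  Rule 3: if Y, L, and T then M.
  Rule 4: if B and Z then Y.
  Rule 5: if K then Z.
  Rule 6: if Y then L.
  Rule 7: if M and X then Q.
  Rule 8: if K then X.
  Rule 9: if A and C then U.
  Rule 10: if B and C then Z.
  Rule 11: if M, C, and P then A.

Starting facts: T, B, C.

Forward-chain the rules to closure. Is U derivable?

No

U would need A and C (Rule 9), but A is never established.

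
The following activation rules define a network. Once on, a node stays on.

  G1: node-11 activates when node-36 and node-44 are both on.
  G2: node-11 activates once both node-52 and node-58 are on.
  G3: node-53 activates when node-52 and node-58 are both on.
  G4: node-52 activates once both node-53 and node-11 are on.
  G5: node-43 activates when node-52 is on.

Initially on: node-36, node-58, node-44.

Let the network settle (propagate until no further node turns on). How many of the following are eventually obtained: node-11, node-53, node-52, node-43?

G1: node-36 and node-44 on → node-11 on.
node-11: reached.
node-53 would need node-52 and node-58 (G3), but node-52 never turns on.
node-52 would need node-53 and node-11 (G4), but node-53 never turns on.
node-43 would need node-52 (G5), but node-52 never turns on.
Reached: node-11 — 1 of the 4.

1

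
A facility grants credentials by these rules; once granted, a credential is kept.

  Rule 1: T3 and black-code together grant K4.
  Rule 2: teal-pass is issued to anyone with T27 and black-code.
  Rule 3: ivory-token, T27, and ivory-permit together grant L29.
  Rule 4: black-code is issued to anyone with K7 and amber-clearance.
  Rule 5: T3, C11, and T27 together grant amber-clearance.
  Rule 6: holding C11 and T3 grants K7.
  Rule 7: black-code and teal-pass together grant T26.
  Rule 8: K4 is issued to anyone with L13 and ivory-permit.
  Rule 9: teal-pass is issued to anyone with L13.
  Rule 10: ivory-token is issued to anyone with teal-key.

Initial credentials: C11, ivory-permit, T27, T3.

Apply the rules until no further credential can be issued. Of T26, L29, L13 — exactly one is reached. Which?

T26

Holding T3, C11, and T27 grants amber-clearance (Rule 5).
Holding C11 and T3 grants K7 (Rule 6).
Holding K7 and amber-clearance grants black-code (Rule 4).
Holding T27 and black-code grants teal-pass (Rule 2).
Holding black-code and teal-pass grants T26 (Rule 7).
No rule produces L13, and it is not given. L29 would need ivory-token, T27, and ivory-permit (Rule 3), but ivory-token is never granted.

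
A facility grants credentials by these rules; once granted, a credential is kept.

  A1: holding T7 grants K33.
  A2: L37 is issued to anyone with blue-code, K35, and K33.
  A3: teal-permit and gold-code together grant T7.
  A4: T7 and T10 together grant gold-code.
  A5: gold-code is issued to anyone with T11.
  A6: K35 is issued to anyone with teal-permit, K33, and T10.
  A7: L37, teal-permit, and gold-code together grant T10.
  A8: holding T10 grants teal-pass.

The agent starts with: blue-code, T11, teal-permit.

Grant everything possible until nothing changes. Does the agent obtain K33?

Holding T11 grants gold-code (A5).
Holding teal-permit and gold-code grants T7 (A3).
Holding T7 grants K33 (A1).

Yes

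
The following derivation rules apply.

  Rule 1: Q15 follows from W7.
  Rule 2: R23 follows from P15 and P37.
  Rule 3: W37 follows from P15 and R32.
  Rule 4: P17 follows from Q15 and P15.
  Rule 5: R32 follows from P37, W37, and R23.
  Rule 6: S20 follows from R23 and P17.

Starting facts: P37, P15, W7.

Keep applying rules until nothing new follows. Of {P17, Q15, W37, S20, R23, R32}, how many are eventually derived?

4

From P15 and P37, Rule 2 gives R23.
From W7, Rule 1 gives Q15.
Q15 and P15 hold, so P17 follows (Rule 4).
R23 and P17 hold, so S20 follows (Rule 6).
P17: reached.
Q15: reached.
W37 would need P15 and R32 (Rule 3), but R32 is never established.
S20: reached.
R23: reached.
R32 would need P37, W37, and R23 (Rule 5), but W37 is never established.
Reached: P17, Q15, S20, and R23 — 4 of the 6.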